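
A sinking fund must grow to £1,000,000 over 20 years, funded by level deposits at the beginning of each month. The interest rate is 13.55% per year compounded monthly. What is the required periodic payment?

Level annuity due; solve FV = PMT × [((1+r)^n − 1)/r] × (1+r) for PMT.
Periodic rate r = 0.1355/12 per month; n is counted in months.
With n = 240: PMT = 1,000,000 / ([((1+r)^n − 1)/r] × (1+r)) = £808.94

£808.94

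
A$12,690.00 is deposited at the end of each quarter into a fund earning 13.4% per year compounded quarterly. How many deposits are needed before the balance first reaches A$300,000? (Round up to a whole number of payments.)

Periodic rate r = 0.134/4 per quarter; n is counted in quarters.
Ordinary annuity FV: 300,000 = 12,690 × [((1+r)^n − 1)/r].
(1+r)^n = 1 + 300,000 × r / 12,690, so n = ln(1 + 300,000·r/12,690) / ln(1+r) = 17.70.
Round up to a whole number of payments: n = 18.

18 payments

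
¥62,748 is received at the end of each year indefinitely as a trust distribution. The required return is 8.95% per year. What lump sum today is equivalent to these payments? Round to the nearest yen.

Periodic rate r = 0.0895 per year.
Level perpetuity: PV = PMT / r = 62,748 / (0.0895) = ¥701,095.

¥701,095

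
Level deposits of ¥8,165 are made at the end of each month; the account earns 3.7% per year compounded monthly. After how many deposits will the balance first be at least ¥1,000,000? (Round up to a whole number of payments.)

105 payments

Periodic rate r = 0.037/12 per month; n is counted in months.
Ordinary annuity FV: 1,000,000 = 8,165 × [((1+r)^n − 1)/r].
(1+r)^n = 1 + 1,000,000 × r / 8,165, so n = ln(1 + 1,000,000·r/8,165) / ln(1+r) = 104.06.
Round up to a whole number of payments: n = 105.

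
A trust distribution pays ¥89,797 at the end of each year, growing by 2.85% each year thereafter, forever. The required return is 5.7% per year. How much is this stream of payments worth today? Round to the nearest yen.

Periodic rate r = 0.057 per year.
Growing perpetuity (Gordon): PV = PMT₁ / (r − g) = 89,797 / (r − 0.0285) = ¥3,150,772.

¥3,150,772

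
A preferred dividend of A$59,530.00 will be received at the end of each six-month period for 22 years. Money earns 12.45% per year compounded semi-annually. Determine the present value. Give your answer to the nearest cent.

This is an ordinary annuity: 44 payments of A$59,530.00 at the end of each six-month period.
Periodic rate r = 0.1245/2 per half-year; n is counted in half-years.
PV = PMT × [(1 − (1+r)^−n)/r] = 59,530 × [1 − (1+r)^−44] / r = A$889,221.06

A$889,221.06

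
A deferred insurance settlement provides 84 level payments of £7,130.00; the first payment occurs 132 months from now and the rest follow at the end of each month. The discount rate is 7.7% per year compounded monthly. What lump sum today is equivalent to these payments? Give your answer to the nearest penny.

£199,814.67

Ordinary annuity of 84 payments, first payment at period 132.
Periodic rate r = 0.077/12 per month; n is counted in months.
The ordinary-annuity PV formula values the stream one period before the first payment (period 131); discount that back 131 periods:
PV₀ = 7,130 × [1 − (1+r)^−84] / r × (1+r)^−131 = £199,814.67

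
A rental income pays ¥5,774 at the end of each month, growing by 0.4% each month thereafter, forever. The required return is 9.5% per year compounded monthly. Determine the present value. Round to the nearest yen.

¥1,474,213

Periodic rate r = 0.095/12 per month.
Growing perpetuity (Gordon): PV = PMT₁ / (r − g) = 5,774 / (r − 0.004) = ¥1,474,213.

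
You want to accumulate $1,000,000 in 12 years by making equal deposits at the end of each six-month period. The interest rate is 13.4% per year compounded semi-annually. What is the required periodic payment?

$17,905.67

Level ordinary annuity; solve FV = PMT × [((1+r)^n − 1)/r] for PMT.
Periodic rate r = 0.134/2 per half-year; n is counted in half-years.
With n = 24: PMT = 1,000,000 / ([((1+r)^n − 1)/r]) = $17,905.67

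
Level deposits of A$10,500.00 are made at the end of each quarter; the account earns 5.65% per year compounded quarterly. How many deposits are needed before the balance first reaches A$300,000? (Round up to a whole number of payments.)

Periodic rate r = 0.0565/4 per quarter; n is counted in quarters.
Ordinary annuity FV: 300,000 = 10,500 × [((1+r)^n − 1)/r].
(1+r)^n = 1 + 300,000 × r / 10,500, so n = ln(1 + 300,000·r/10,500) / ln(1+r) = 24.17.
Round up to a whole number of payments: n = 25.

25 payments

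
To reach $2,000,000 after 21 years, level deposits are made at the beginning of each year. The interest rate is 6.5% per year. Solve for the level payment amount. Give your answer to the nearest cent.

Level annuity due; solve FV = PMT × [((1+r)^n − 1)/r] × (1+r) for PMT.
Periodic rate r = 0.065 per year.
With n = 21: PMT = 2,000,000 / ([((1+r)^n − 1)/r] × (1+r)) = $44,344.29

$44,344.29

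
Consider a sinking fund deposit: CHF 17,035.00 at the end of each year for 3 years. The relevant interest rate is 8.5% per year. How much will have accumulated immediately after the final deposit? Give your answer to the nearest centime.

This is an ordinary annuity: 3 deposits of CHF 17,035.00 at the end of each year.
Periodic rate r = 0.085 per year.
FV = PMT × [((1+r)^n − 1)/r] = 17,035 × [(1+r)^3 − 1] / r = CHF 55,572.00

CHF 55,572.00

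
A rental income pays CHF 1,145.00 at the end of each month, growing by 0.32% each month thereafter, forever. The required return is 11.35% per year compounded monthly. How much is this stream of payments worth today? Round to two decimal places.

CHF 182,956.06

Periodic rate r = 0.1135/12 per month.
Growing perpetuity (Gordon): PV = PMT₁ / (r − g) = 1,145 / (r − 0.0032) = CHF 182,956.06.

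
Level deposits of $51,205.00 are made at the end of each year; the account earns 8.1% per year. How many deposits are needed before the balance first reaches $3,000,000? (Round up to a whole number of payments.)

23 payments

Periodic rate r = 0.081 per year.
Ordinary annuity FV: 3,000,000 = 51,205 × [((1+r)^n − 1)/r].
(1+r)^n = 1 + 3,000,000 × r / 51,205, so n = ln(1 + 3,000,000·r/51,205) / ln(1+r) = 22.45.
Round up to a whole number of payments: n = 23.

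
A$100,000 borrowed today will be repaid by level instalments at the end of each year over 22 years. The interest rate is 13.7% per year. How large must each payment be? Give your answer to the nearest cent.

A$14,564.08

Level ordinary annuity; solve PV = PMT × [(1 − (1+r)^−n)/r] for PMT.
Periodic rate r = 0.137 per year.
With n = 22: PMT = 100,000 / ([(1 − (1+r)^−n)/r]) = A$14,564.08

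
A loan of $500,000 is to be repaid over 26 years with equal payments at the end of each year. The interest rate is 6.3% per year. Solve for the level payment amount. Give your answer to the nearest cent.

Level ordinary annuity; solve PV = PMT × [(1 − (1+r)^−n)/r] for PMT.
Periodic rate r = 0.063 per year.
With n = 26: PMT = 500,000 / ([(1 − (1+r)^−n)/r]) = $39,584.67

$39,584.67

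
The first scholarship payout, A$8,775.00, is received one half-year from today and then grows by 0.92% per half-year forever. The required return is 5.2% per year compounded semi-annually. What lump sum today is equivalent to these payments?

Periodic rate r = 0.052/2 per half-year.
Growing perpetuity (Gordon): PV = PMT₁ / (r − g) = 8,775 / (r − 0.0092) = A$522,321.43.

A$522,321.43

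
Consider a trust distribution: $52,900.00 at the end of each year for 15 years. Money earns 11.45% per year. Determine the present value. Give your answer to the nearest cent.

$371,132.76

This is an ordinary annuity: 15 payments of $52,900.00 at the end of each year.
Periodic rate r = 0.1145 per year.
PV = PMT × [(1 − (1+r)^−n)/r] = 52,900 × [1 − (1+r)^−15] / r = $371,132.76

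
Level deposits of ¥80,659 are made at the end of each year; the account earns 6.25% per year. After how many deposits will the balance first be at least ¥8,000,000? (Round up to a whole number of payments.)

33 payments

Periodic rate r = 0.0625 per year.
Ordinary annuity FV: 8,000,000 = 80,659 × [((1+r)^n − 1)/r].
(1+r)^n = 1 + 8,000,000 × r / 80,659, so n = ln(1 + 8,000,000·r/80,659) / ln(1+r) = 32.56.
Round up to a whole number of payments: n = 33.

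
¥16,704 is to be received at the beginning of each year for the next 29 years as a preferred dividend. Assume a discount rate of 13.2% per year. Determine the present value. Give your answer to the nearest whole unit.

¥139,318

This is an annuity due: 29 payments of ¥16,704 at the beginning of each year.
Periodic rate r = 0.132 per year.
PV = PMT × [(1 − (1+r)^−n)/r] × (1+r) = 16,704 × [1 − (1+r)^−29] / r × (1+r) = ¥139,318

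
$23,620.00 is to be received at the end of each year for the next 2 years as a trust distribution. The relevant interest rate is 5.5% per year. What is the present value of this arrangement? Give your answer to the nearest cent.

This is an ordinary annuity: 2 payments of $23,620.00 at the end of each year.
Periodic rate r = 0.055 per year.
PV = PMT × [(1 − (1+r)^−n)/r] = 23,620 × [1 − (1+r)^−2] / r = $43,610.07

$43,610.07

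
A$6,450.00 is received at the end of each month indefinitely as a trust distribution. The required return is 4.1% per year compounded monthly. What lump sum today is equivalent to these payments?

A$1,887,804.88

Periodic rate r = 0.041/12 per month.
Level perpetuity: PV = PMT / r = 6,450 / (0.041/12) = A$1,887,804.88.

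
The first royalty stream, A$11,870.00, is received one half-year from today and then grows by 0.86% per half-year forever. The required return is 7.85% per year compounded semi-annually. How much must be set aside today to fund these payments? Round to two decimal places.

Periodic rate r = 0.0785/2 per half-year.
Growing perpetuity (Gordon): PV = PMT₁ / (r − g) = 11,870 / (r − 0.0086) = A$387,275.69.

A$387,275.69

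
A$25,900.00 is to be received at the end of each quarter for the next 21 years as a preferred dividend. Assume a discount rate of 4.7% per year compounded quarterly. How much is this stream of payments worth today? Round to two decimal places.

This is an ordinary annuity: 84 payments of A$25,900.00 at the end of each quarter.
Periodic rate r = 0.047/4 per quarter; n is counted in quarters.
PV = PMT × [(1 − (1+r)^−n)/r] = 25,900 × [1 − (1+r)^−84] / r = A$1,378,004.32

A$1,378,004.32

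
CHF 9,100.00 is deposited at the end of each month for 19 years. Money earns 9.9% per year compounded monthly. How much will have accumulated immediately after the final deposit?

This is an ordinary annuity: 228 deposits of CHF 9,100.00 at the end of each month.
Periodic rate r = 0.099/12 per month; n is counted in months.
FV = PMT × [((1+r)^n − 1)/r] = 9,100 × [(1+r)^228 − 1] / r = CHF 6,077,293.65

CHF 6,077,293.65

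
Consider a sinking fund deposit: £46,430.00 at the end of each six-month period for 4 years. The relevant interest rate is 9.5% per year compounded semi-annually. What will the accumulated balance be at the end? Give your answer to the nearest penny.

£439,420.20

This is an ordinary annuity: 8 deposits of £46,430.00 at the end of each six-month period.
Periodic rate r = 0.095/2 per half-year; n is counted in half-years.
FV = PMT × [((1+r)^n − 1)/r] = 46,430 × [(1+r)^8 − 1] / r = £439,420.20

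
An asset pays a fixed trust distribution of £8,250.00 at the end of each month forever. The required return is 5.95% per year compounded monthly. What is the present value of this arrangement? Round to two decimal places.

Periodic rate r = 0.0595/12 per month.
Level perpetuity: PV = PMT / r = 8,250 / (0.0595/12) = £1,663,865.55.

£1,663,865.55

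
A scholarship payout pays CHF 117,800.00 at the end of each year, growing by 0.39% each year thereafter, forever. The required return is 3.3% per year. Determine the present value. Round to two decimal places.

CHF 4,048,109.97

Periodic rate r = 0.033 per year.
Growing perpetuity (Gordon): PV = PMT₁ / (r − g) = 117,800 / (r − 0.0039) = CHF 4,048,109.97.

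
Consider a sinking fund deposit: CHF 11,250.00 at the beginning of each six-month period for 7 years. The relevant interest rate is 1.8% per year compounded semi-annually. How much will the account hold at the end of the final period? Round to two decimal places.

CHF 168,557.29

This is an annuity due: 14 deposits of CHF 11,250.00 at the beginning of each six-month period.
Periodic rate r = 0.018/2 per half-year; n is counted in half-years.
FV = PMT × [((1+r)^n − 1)/r] × (1+r) = 11,250 × [(1+r)^14 − 1] / r × (1+r) = CHF 168,557.29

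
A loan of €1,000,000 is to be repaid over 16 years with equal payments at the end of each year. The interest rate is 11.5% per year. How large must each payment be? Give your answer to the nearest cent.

€139,432.38

Level ordinary annuity; solve PV = PMT × [(1 − (1+r)^−n)/r] for PMT.
Periodic rate r = 0.115 per year.
With n = 16: PMT = 1,000,000 / ([(1 − (1+r)^−n)/r]) = €139,432.38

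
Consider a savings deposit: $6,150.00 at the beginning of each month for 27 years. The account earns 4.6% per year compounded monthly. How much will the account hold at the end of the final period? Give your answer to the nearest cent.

This is an annuity due: 324 deposits of $6,150.00 at the beginning of each month.
Periodic rate r = 0.046/12 per month; n is counted in months.
FV = PMT × [((1+r)^n − 1)/r] × (1+r) = 6,150 × [(1+r)^324 − 1] / r × (1+r) = $3,952,676.72

$3,952,676.72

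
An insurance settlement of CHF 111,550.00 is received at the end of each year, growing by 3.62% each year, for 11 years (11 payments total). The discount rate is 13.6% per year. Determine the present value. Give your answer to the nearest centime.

Periodic rate r = 0.136 per year.
Growing ordinary annuity: PV = PMT₁ × [1 − ((1+g)/(1+r))^n] / (r − g) = 111,550 × [1 − ((1+0.0362)/(1+r))^11] / (r − 0.0362) = CHF 711,238.93.

CHF 711,238.93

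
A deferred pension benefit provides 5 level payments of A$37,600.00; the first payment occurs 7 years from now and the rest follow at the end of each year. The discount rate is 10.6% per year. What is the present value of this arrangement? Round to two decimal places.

A$76,693.82

Ordinary annuity of 5 payments, first payment at period 7.
Periodic rate r = 0.106 per year.
The ordinary-annuity PV formula values the stream one period before the first payment (period 6); discount that back 6 periods:
PV₀ = 37,600 × [1 − (1+r)^−5] / r × (1+r)^−6 = A$76,693.82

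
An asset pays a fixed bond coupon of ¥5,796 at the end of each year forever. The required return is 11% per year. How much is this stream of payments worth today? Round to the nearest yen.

¥52,691

Periodic rate r = 0.11 per year.
Level perpetuity: PV = PMT / r = 5,796 / (0.11) = ¥52,691.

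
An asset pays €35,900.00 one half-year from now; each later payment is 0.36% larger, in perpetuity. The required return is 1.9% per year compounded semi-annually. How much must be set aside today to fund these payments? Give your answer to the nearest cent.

Periodic rate r = 0.019/2 per half-year.
Growing perpetuity (Gordon): PV = PMT₁ / (r − g) = 35,900 / (r − 0.0036) = €6,084,745.76.

€6,084,745.76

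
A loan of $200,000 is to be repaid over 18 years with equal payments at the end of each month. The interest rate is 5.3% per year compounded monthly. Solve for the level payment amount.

$1,438.67

Level ordinary annuity; solve PV = PMT × [(1 − (1+r)^−n)/r] for PMT.
Periodic rate r = 0.053/12 per month; n is counted in months.
With n = 216: PMT = 200,000 / ([(1 − (1+r)^−n)/r]) = $1,438.67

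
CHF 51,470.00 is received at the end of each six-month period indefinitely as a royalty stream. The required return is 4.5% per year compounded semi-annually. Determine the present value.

Periodic rate r = 0.045/2 per half-year.
Level perpetuity: PV = PMT / r = 51,470 / (0.045/2) = CHF 2,287,555.56.

CHF 2,287,555.56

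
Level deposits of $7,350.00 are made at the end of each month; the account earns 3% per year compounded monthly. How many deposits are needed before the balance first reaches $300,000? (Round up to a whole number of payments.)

Periodic rate r = 0.03/12 per month; n is counted in months.
Ordinary annuity FV: 300,000 = 7,350 × [((1+r)^n − 1)/r].
(1+r)^n = 1 + 300,000 × r / 7,350, so n = ln(1 + 300,000·r/7,350) / ln(1+r) = 38.91.
Round up to a whole number of payments: n = 39.

39 payments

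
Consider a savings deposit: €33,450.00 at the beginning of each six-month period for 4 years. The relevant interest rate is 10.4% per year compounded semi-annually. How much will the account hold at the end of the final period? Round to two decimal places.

€338,440.63

This is an annuity due: 8 deposits of €33,450.00 at the beginning of each six-month period.
Periodic rate r = 0.104/2 per half-year; n is counted in half-years.
FV = PMT × [((1+r)^n − 1)/r] × (1+r) = 33,450 × [(1+r)^8 − 1] / r × (1+r) = €338,440.63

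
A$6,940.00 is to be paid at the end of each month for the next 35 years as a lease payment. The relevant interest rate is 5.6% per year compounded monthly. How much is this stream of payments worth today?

A$1,276,709.05

This is an ordinary annuity: 420 payments of A$6,940.00 at the end of each month.
Periodic rate r = 0.056/12 per month; n is counted in months.
PV = PMT × [(1 − (1+r)^−n)/r] = 6,940 × [1 − (1+r)^−420] / r = A$1,276,709.05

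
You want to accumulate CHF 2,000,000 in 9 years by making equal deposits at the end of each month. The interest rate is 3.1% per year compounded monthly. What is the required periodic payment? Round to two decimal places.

CHF 16,078.91

Level ordinary annuity; solve FV = PMT × [((1+r)^n − 1)/r] for PMT.
Periodic rate r = 0.031/12 per month; n is counted in months.
With n = 108: PMT = 2,000,000 / ([((1+r)^n − 1)/r]) = CHF 16,078.91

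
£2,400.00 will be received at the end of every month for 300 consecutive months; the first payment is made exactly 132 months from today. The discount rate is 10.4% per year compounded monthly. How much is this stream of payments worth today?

£82,699.80

Ordinary annuity of 300 payments, first payment at period 132.
Periodic rate r = 0.104/12 per month; n is counted in months.
The ordinary-annuity PV formula values the stream one period before the first payment (period 131); discount that back 131 periods:
PV₀ = 2,400 × [1 − (1+r)^−300] / r × (1+r)^−131 = £82,699.80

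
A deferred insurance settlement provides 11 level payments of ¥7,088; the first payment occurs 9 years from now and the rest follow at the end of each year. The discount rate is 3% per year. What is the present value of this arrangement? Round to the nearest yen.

¥51,772

Ordinary annuity of 11 payments, first payment at period 9.
Periodic rate r = 0.03 per year.
The ordinary-annuity PV formula values the stream one period before the first payment (period 8); discount that back 8 periods:
PV₀ = 7,088 × [1 − (1+r)^−11] / r × (1+r)^−8 = ¥51,772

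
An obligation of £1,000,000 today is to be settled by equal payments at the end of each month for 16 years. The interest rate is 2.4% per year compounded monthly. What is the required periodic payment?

Level ordinary annuity; solve PV = PMT × [(1 − (1+r)^−n)/r] for PMT.
Periodic rate r = 0.024/12 per month; n is counted in months.
With n = 192: PMT = 1,000,000 / ([(1 − (1+r)^−n)/r]) = £6,277.32

£6,277.32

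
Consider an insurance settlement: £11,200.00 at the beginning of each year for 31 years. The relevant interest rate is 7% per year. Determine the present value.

This is an annuity due: 31 payments of £11,200.00 at the beginning of each year.
Periodic rate r = 0.07 per year.
PV = PMT × [(1 − (1+r)^−n)/r] × (1+r) = 11,200 × [1 − (1+r)^−31] / r × (1+r) = £150,181.26

£150,181.26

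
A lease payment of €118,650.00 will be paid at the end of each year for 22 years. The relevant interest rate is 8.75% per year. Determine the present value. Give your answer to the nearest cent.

€1,141,801.79

This is an ordinary annuity: 22 payments of €118,650.00 at the end of each year.
Periodic rate r = 0.0875 per year.
PV = PMT × [(1 − (1+r)^−n)/r] = 118,650 × [1 − (1+r)^−22] / r = €1,141,801.79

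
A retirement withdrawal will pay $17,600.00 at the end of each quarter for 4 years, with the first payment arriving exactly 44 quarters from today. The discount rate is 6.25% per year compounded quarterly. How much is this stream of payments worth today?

Ordinary annuity of 16 payments, first payment at period 44.
Periodic rate r = 0.0625/4 per quarter; n is counted in quarters.
The ordinary-annuity PV formula values the stream one period before the first payment (period 43); discount that back 43 periods:
PV₀ = 17,600 × [1 − (1+r)^−16] / r × (1+r)^−43 = $127,049.24

$127,049.24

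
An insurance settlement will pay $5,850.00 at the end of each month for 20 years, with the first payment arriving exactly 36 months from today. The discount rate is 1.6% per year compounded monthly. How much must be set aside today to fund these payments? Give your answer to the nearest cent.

$1,146,125.77

Ordinary annuity of 240 payments, first payment at period 36.
Periodic rate r = 0.016/12 per month; n is counted in months.
The ordinary-annuity PV formula values the stream one period before the first payment (period 35); discount that back 35 periods:
PV₀ = 5,850 × [1 − (1+r)^−240] / r × (1+r)^−35 = $1,146,125.77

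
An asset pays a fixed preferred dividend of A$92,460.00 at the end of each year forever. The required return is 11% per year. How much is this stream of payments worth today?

Periodic rate r = 0.11 per year.
Level perpetuity: PV = PMT / r = 92,460 / (0.11) = A$840,545.45.

A$840,545.45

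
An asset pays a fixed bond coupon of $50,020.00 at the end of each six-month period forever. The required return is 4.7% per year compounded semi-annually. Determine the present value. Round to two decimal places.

$2,128,510.64

Periodic rate r = 0.047/2 per half-year.
Level perpetuity: PV = PMT / r = 50,020 / (0.047/2) = $2,128,510.64.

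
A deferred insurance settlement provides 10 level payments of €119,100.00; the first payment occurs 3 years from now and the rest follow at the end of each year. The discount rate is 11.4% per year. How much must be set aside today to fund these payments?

Ordinary annuity of 10 payments, first payment at period 3.
Periodic rate r = 0.114 per year.
The ordinary-annuity PV formula values the stream one period before the first payment (period 2); discount that back 2 periods:
PV₀ = 119,100 × [1 − (1+r)^−10] / r × (1+r)^−2 = €555,841.27

€555,841.27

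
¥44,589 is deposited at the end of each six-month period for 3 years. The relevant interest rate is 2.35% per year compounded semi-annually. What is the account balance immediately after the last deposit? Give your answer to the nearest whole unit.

This is an ordinary annuity: 6 deposits of ¥44,589 at the end of each six-month period.
Periodic rate r = 0.0235/2 per half-year; n is counted in half-years.
FV = PMT × [((1+r)^n − 1)/r] = 44,589 × [(1+r)^6 − 1] / r = ¥275,517

¥275,517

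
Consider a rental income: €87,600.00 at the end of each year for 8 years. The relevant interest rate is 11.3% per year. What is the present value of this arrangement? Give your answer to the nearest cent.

This is an ordinary annuity: 8 payments of €87,600.00 at the end of each year.
Periodic rate r = 0.113 per year.
PV = PMT × [(1 − (1+r)^−n)/r] = 87,600 × [1 − (1+r)^−8] / r = €446,017.81

€446,017.81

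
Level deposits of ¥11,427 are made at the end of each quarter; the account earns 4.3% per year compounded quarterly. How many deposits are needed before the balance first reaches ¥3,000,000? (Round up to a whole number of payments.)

Periodic rate r = 0.043/4 per quarter; n is counted in quarters.
Ordinary annuity FV: 3,000,000 = 11,427 × [((1+r)^n − 1)/r].
(1+r)^n = 1 + 3,000,000 × r / 11,427, so n = ln(1 + 3,000,000·r/11,427) / ln(1+r) = 125.40.
Round up to a whole number of payments: n = 126.

126 payments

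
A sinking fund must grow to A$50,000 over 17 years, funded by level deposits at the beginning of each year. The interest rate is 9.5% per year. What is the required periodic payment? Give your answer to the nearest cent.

A$1,179.49

Level annuity due; solve FV = PMT × [((1+r)^n − 1)/r] × (1+r) for PMT.
Periodic rate r = 0.095 per year.
With n = 17: PMT = 50,000 / ([((1+r)^n − 1)/r] × (1+r)) = A$1,179.49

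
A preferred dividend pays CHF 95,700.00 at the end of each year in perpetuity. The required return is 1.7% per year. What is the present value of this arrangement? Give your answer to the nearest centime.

Periodic rate r = 0.017 per year.
Level perpetuity: PV = PMT / r = 95,700 / (0.017) = CHF 5,629,411.76.

CHF 5,629,411.76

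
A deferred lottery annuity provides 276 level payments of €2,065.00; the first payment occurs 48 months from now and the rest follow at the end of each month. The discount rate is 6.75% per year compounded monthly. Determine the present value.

Ordinary annuity of 276 payments, first payment at period 48.
Periodic rate r = 0.0675/12 per month; n is counted in months.
The ordinary-annuity PV formula values the stream one period before the first payment (period 47); discount that back 47 periods:
PV₀ = 2,065 × [1 − (1+r)^−276] / r × (1+r)^−47 = €222,062.60

€222,062.60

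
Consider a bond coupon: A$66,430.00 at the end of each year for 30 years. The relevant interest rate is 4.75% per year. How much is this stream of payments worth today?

This is an ordinary annuity: 30 payments of A$66,430.00 at the end of each year.
Periodic rate r = 0.0475 per year.
PV = PMT × [(1 − (1+r)^−n)/r] = 66,430 × [1 − (1+r)^−30] / r = A$1,050,950.39

A$1,050,950.39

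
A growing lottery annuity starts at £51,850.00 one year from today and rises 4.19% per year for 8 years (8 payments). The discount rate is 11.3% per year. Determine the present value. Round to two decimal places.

Periodic rate r = 0.113 per year.
Growing ordinary annuity: PV = PMT₁ × [1 − ((1+g)/(1+r))^n] / (r − g) = 51,850 × [1 − ((1+0.0419)/(1+r))^8] / (r − 0.0419) = £299,197.44.

£299,197.44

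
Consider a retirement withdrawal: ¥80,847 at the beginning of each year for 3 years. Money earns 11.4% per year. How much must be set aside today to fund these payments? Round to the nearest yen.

This is an annuity due: 3 payments of ¥80,847 at the beginning of each year.
Periodic rate r = 0.114 per year.
PV = PMT × [(1 − (1+r)^−n)/r] × (1+r) = 80,847 × [1 − (1+r)^−3] / r × (1+r) = ¥218,567

¥218,567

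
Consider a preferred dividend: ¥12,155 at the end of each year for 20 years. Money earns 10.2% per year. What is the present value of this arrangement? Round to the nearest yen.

This is an ordinary annuity: 20 payments of ¥12,155 at the end of each year.
Periodic rate r = 0.102 per year.
PV = PMT × [(1 − (1+r)^−n)/r] = 12,155 × [1 − (1+r)^−20] / r = ¥102,085

¥102,085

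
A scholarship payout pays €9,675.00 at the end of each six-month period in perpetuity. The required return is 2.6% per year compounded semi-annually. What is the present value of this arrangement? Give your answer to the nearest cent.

€744,230.77

Periodic rate r = 0.026/2 per half-year.
Level perpetuity: PV = PMT / r = 9,675 / (0.026/2) = €744,230.77.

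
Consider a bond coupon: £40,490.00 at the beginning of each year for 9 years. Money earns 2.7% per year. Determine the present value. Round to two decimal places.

This is an annuity due: 9 payments of £40,490.00 at the beginning of each year.
Periodic rate r = 0.027 per year.
PV = PMT × [(1 − (1+r)^−n)/r] × (1+r) = 40,490 × [1 − (1+r)^−9] / r × (1+r) = £328,348.88

£328,348.88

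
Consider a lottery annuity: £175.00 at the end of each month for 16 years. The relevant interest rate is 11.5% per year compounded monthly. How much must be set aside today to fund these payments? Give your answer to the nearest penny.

£15,335.21

This is an ordinary annuity: 192 payments of £175.00 at the end of each month.
Periodic rate r = 0.115/12 per month; n is counted in months.
PV = PMT × [(1 − (1+r)^−n)/r] = 175 × [1 − (1+r)^−192] / r = £15,335.21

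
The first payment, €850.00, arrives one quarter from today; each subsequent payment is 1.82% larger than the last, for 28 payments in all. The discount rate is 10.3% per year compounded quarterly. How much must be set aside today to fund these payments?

€21,037.52

Periodic rate r = 0.103/4 per quarter; n is counted in quarters.
Growing ordinary annuity: PV = PMT₁ × [1 − ((1+g)/(1+r))^n] / (r − g) = 850 × [1 − ((1+0.0182)/(1+r))^28] / (r − 0.0182) = €21,037.52.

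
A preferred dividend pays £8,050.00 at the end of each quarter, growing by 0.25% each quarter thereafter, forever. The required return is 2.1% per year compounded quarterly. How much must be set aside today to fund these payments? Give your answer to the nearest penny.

Periodic rate r = 0.021/4 per quarter.
Growing perpetuity (Gordon): PV = PMT₁ / (r − g) = 8,050 / (r − 0.0025) = £2,927,272.73.

£2,927,272.73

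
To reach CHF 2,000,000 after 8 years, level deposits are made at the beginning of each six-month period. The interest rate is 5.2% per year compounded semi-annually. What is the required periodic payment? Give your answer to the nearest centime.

Level annuity due; solve FV = PMT × [((1+r)^n − 1)/r] × (1+r) for PMT.
Periodic rate r = 0.052/2 per half-year; n is counted in half-years.
With n = 16: PMT = 2,000,000 / ([((1+r)^n − 1)/r] × (1+r)) = CHF 99,797.95

CHF 99,797.95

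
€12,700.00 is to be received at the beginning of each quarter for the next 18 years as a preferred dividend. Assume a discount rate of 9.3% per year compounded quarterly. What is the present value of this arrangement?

€452,110.73

This is an annuity due: 72 payments of €12,700.00 at the beginning of each quarter.
Periodic rate r = 0.093/4 per quarter; n is counted in quarters.
PV = PMT × [(1 − (1+r)^−n)/r] × (1+r) = 12,700 × [1 − (1+r)^−72] / r × (1+r) = €452,110.73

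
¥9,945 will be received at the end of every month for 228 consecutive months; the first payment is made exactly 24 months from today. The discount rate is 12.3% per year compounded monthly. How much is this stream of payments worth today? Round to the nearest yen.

¥692,361

Ordinary annuity of 228 payments, first payment at period 24.
Periodic rate r = 0.123/12 per month; n is counted in months.
The ordinary-annuity PV formula values the stream one period before the first payment (period 23); discount that back 23 periods:
PV₀ = 9,945 × [1 − (1+r)^−228] / r × (1+r)^−23 = ¥692,361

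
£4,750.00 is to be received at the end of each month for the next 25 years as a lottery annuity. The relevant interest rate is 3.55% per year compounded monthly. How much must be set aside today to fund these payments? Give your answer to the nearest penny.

£943,753.96

This is an ordinary annuity: 300 payments of £4,750.00 at the end of each month.
Periodic rate r = 0.0355/12 per month; n is counted in months.
PV = PMT × [(1 − (1+r)^−n)/r] = 4,750 × [1 − (1+r)^−300] / r = £943,753.96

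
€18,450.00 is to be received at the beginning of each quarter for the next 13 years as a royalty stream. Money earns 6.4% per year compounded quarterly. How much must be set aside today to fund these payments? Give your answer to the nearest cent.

This is an annuity due: 52 payments of €18,450.00 at the beginning of each quarter.
Periodic rate r = 0.064/4 per quarter; n is counted in quarters.
PV = PMT × [(1 − (1+r)^−n)/r] × (1+r) = 18,450 × [1 − (1+r)^−52] / r × (1+r) = €658,362.43

€658,362.43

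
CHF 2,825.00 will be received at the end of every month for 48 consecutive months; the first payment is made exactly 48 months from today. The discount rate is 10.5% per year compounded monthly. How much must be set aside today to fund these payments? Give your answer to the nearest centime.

Ordinary annuity of 48 payments, first payment at period 48.
Periodic rate r = 0.105/12 per month; n is counted in months.
The ordinary-annuity PV formula values the stream one period before the first payment (period 47); discount that back 47 periods:
PV₀ = 2,825 × [1 − (1+r)^−48] / r × (1+r)^−47 = CHF 73,264.64

CHF 73,264.64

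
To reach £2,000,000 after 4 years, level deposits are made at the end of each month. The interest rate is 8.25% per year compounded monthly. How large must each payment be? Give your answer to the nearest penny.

£35,310.89

Level ordinary annuity; solve FV = PMT × [((1+r)^n − 1)/r] for PMT.
Periodic rate r = 0.0825/12 per month; n is counted in months.
With n = 48: PMT = 2,000,000 / ([((1+r)^n − 1)/r]) = £35,310.89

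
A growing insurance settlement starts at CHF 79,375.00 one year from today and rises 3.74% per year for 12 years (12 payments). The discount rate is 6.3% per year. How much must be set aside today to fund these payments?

CHF 786,393.22

Periodic rate r = 0.063 per year.
Growing ordinary annuity: PV = PMT₁ × [1 − ((1+g)/(1+r))^n] / (r − g) = 79,375 × [1 − ((1+0.0374)/(1+r))^12] / (r − 0.0374) = CHF 786,393.22.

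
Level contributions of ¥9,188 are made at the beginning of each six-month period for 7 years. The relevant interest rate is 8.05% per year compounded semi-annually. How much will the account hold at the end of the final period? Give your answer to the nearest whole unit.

This is an annuity due: 14 deposits of ¥9,188 at the beginning of each six-month period.
Periodic rate r = 0.0805/2 per half-year; n is counted in half-years.
FV = PMT × [((1+r)^n − 1)/r] × (1+r) = 9,188 × [(1+r)^14 − 1] / r × (1+r) = ¥175,131

¥175,131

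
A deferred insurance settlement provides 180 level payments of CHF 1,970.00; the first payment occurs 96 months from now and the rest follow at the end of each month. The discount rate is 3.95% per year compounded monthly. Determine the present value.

CHF 195,571.41

Ordinary annuity of 180 payments, first payment at period 96.
Periodic rate r = 0.0395/12 per month; n is counted in months.
The ordinary-annuity PV formula values the stream one period before the first payment (period 95); discount that back 95 periods:
PV₀ = 1,970 × [1 − (1+r)^−180] / r × (1+r)^−95 = CHF 195,571.41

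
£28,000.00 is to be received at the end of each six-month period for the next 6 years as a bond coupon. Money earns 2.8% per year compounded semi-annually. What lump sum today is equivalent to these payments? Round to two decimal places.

This is an ordinary annuity: 12 payments of £28,000.00 at the end of each six-month period.
Periodic rate r = 0.028/2 per half-year; n is counted in half-years.
PV = PMT × [(1 − (1+r)^−n)/r] = 28,000 × [1 − (1+r)^−12] / r = £307,321.27

£307,321.27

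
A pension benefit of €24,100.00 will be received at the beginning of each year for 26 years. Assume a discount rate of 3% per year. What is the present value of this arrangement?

This is an annuity due: 26 payments of €24,100.00 at the beginning of each year.
Periodic rate r = 0.03 per year.
PV = PMT × [(1 − (1+r)^−n)/r] × (1+r) = 24,100 × [1 − (1+r)^−26] / r × (1+r) = €443,756.86

€443,756.86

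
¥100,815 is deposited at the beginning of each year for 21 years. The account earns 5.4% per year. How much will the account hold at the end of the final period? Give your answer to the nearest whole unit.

¥3,970,031

This is an annuity due: 21 deposits of ¥100,815 at the beginning of each year.
Periodic rate r = 0.054 per year.
FV = PMT × [((1+r)^n − 1)/r] × (1+r) = 100,815 × [(1+r)^21 − 1] / r × (1+r) = ¥3,970,031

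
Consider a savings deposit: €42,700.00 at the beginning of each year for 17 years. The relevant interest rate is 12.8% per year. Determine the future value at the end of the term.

This is an annuity due: 17 deposits of €42,700.00 at the beginning of each year.
Periodic rate r = 0.128 per year.
FV = PMT × [((1+r)^n − 1)/r] × (1+r) = 42,700 × [(1+r)^17 − 1] / r × (1+r) = €2,539,667.17

€2,539,667.17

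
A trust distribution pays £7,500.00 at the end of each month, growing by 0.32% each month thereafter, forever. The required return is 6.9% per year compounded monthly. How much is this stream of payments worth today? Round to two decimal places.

£2,941,176.47

Periodic rate r = 0.069/12 per month.
Growing perpetuity (Gordon): PV = PMT₁ / (r − g) = 7,500 / (r − 0.0032) = £2,941,176.47.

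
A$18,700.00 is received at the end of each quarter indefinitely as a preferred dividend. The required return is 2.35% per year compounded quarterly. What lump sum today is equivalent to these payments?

Periodic rate r = 0.0235/4 per quarter.
Level perpetuity: PV = PMT / r = 18,700 / (0.0235/4) = A$3,182,978.72.

A$3,182,978.72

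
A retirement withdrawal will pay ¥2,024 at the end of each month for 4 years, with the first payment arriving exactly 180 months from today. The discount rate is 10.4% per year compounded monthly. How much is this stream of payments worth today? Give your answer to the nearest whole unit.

Ordinary annuity of 48 payments, first payment at period 180.
Periodic rate r = 0.104/12 per month; n is counted in months.
The ordinary-annuity PV formula values the stream one period before the first payment (period 179); discount that back 179 periods:
PV₀ = 2,024 × [1 − (1+r)^−48] / r × (1+r)^−179 = ¥16,901

¥16,901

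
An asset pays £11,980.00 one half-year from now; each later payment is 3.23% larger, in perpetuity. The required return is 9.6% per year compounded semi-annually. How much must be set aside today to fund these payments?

£763,057.32

Periodic rate r = 0.096/2 per half-year.
Growing perpetuity (Gordon): PV = PMT₁ / (r − g) = 11,980 / (r − 0.0323) = £763,057.32.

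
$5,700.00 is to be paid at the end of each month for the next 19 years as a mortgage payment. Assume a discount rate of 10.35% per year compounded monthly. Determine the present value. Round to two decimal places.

$567,600.49

This is an ordinary annuity: 228 payments of $5,700.00 at the end of each month.
Periodic rate r = 0.1035/12 per month; n is counted in months.
PV = PMT × [(1 − (1+r)^−n)/r] = 5,700 × [1 − (1+r)^−228] / r = $567,600.49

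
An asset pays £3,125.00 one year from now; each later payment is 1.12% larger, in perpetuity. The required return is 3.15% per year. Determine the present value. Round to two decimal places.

£153,940.89

Periodic rate r = 0.0315 per year.
Growing perpetuity (Gordon): PV = PMT₁ / (r − g) = 3,125 / (r − 0.0112) = £153,940.89.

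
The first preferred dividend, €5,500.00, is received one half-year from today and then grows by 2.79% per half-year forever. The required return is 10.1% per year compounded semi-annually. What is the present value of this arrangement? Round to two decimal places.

€243,362.83

Periodic rate r = 0.101/2 per half-year.
Growing perpetuity (Gordon): PV = PMT₁ / (r − g) = 5,500 / (r − 0.0279) = €243,362.83.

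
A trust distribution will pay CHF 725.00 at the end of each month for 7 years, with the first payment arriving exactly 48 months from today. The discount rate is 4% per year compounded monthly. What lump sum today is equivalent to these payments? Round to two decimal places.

Ordinary annuity of 84 payments, first payment at period 48.
Periodic rate r = 0.04/12 per month; n is counted in months.
The ordinary-annuity PV formula values the stream one period before the first payment (period 47); discount that back 47 periods:
PV₀ = 725 × [1 − (1+r)^−84] / r × (1+r)^−47 = CHF 45,360.84

CHF 45,360.84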